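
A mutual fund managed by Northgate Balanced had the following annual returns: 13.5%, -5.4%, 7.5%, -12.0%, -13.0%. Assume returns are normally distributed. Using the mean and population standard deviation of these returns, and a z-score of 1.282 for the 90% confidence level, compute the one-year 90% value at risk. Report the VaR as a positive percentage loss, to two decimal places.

15.48

μ = (13.5 − 5.4 + 7.5 − 12 − 13) / 5 = -9.40 / 5 = -1.8800%
Σ(r − μ)² = 562.9880; population σ = √(562.9880/5) = 10.6112%
VaR = −(μ − z·σ) = −(-1.8800 − 1.282 × 10.6112) = −(-15.4836) = 15.4836%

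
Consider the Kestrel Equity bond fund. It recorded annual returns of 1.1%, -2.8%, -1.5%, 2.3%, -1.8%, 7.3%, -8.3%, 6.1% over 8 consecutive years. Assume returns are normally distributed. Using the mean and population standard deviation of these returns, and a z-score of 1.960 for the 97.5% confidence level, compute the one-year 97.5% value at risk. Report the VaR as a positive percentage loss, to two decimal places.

8.96

r̄ = (1.1 − 2.8 − 1.5 + 2.3 − 1.8 + 7.3 − 8.3 + 6.1) / 8 = 0.3000%
Σ(r − r̄)² = 178.5000; population σ = √(178.5000/8) = 4.7236%
VaR = −(r̄ − z·σ) = −(0.3000 − 1.960 × 4.7236) = −(-8.9583) = 8.9583%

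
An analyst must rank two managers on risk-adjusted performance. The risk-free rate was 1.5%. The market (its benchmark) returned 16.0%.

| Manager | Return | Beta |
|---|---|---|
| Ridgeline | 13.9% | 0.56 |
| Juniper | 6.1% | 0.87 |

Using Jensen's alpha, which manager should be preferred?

Ridgeline

Ridgeline: α = 13.9% − [1.5% + 0.56 × (16.0% − 1.5%)] = 4.280
Juniper: α = 6.1% − [1.5% + 0.87 × (16.0% − 1.5%)] = -8.015
Highest: Ridgeline (4.280).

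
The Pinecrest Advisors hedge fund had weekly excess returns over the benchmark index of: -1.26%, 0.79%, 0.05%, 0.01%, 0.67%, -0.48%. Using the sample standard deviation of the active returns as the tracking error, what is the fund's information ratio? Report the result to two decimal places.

-0.05

Mean return μ = -0.220 / 6 = -0.0367%
Sample std dev = √[2.8855 / 5] = 0.7597%
IR = μ / tracking error = -0.0367 / 0.7597 = -0.0483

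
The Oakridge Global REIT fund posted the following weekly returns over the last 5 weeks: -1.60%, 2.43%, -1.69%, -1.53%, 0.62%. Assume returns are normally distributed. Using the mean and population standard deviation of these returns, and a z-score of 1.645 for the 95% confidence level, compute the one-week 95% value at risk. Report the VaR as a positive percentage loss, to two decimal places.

Mean return μ = -1.770 / 5 = -0.3540%
Population σ = √[Σ(r − μ)² / 5] = √[13.4197 / 5] = √2.6839 = 1.6383%
VaR = −(μ − z·σ) = −(-0.3540 − 1.645 × 1.6383) = −(-3.0490) = 3.0490%

3.05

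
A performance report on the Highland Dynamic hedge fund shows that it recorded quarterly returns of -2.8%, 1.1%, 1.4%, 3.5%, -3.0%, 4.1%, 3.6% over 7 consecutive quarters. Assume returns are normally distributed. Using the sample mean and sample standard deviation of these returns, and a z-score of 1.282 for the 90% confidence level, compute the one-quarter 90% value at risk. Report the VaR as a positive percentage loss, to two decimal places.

2.69

r̄ = (-2.8 + 1.1 + 1.4 + 3.5 − 3 + 4.1 + 3.6) / 7 = 1.1286%
Σ(r − r̄)² = 53.1143; sample σ = √(53.1143/6) = 2.9753%
VaR = −(r̄ − z·σ) = −(1.1286 − 1.282 × 2.9753) = −(-2.6857) = 2.6857%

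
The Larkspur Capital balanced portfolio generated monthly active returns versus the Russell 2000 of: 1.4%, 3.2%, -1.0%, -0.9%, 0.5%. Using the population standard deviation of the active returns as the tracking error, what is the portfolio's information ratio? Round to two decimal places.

0.41

r̄ = (1.4 + 3.2 − 1 − 0.9 + 0.5) / 5 = 0.6400%
Population std dev = √[12.2120 / 5] = 1.5628%
IR = r̄ / tracking error = 0.6400 / 1.5628 = 0.4095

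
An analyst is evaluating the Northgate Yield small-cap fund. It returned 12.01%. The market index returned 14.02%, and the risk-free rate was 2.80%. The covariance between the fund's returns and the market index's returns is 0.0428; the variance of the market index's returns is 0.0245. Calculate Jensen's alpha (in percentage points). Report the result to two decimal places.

β = Cov / Var = 0.0428 / 0.0245 = 1.7469
E[R] = Rf + β(Rm − Rf) = 2.80% + 1.7469 × (14.02% − 2.80%) = 22.4002%
α = Rp − E[R] = 12.01% − 22.4002% = -10.3902

-10.39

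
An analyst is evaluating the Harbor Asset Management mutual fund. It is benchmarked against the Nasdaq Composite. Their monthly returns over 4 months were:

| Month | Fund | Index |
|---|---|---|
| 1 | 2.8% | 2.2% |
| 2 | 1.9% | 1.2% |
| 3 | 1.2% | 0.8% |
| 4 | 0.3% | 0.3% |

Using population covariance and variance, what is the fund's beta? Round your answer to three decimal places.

r̄p = 1.5500%,  r̄m = 1.1250%
Cov = Σ(rp − r̄p)(rm − r̄m) / 4 = 0.6288
Var(rm) = Σ(rm − r̄m)² / 4 = 0.4869
β = Cov / Var = 0.6288 / 0.4869 = 1.2914

1.291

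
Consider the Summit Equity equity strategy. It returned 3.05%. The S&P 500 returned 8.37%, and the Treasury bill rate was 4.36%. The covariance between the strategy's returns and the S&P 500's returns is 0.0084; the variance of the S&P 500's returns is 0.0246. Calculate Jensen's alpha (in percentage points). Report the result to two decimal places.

β = Cov / Var = 0.0084 / 0.0246 = 0.3415
E[R] = Rf + β(Rm − Rf) = 4.36% + 0.3415 × (8.37% − 4.36%) = 5.7294%
α = Rp − E[R] = 3.05% − 5.7294% = -2.6794

-2.68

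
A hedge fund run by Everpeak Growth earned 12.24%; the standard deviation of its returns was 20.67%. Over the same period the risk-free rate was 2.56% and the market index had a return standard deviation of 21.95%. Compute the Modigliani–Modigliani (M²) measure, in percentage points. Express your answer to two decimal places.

Sharpe = (Rp − Rf) / σp = (12.24% − 2.56%) / 20.67% = 0.4683
M² = Rf + Sharpe × σm = 2.56% + 0.4683 × 21.95% = 12.8392%

12.84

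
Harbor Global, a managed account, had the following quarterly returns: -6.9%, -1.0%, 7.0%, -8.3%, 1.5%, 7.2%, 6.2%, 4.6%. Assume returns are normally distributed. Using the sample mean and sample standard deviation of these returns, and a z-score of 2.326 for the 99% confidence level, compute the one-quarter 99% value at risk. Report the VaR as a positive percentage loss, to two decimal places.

13.08

μ = (-6.9 − 1 + 7 − 8.3 + 1.5 + 7.2 + 6.2 + 4.6) / 8 = 10.30 / 8 = 1.2875%
Σ(r − μ)² = (-6.9 − 1.2875)² + (-1 − 1.2875)² + … = 266.9288
sample σ = √(266.9288 / 7) = √38.1327 = 6.1752%
VaR = −(μ − z·σ) = −(1.2875 − 2.326 × 6.1752) = −(-13.0760) = 13.0760%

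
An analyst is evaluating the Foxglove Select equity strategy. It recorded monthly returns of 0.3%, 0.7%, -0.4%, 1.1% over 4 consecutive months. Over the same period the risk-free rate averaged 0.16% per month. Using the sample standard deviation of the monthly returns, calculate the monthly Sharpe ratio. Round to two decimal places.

Mean return r̄ = 1.70 / 4 = 0.4250%
Σ(r − r̄)² = 1.2275; sample σ = √(1.2275/3) = 0.6397%
Sharpe = (r̄ − rf) / σ = (0.4250 − 0.16) / 0.6397 = 0.2650 / 0.6397 = 0.4143

0.41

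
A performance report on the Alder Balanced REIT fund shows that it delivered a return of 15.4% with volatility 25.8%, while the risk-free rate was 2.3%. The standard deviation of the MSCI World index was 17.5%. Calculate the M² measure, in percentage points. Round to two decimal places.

11.19

Sharpe = (Rp − Rf) / σp = (15.4% − 2.3%) / 25.8% = 0.5078
M² = Rf + Sharpe × σm = 2.3% + 0.5078 × 17.5% = 11.1865%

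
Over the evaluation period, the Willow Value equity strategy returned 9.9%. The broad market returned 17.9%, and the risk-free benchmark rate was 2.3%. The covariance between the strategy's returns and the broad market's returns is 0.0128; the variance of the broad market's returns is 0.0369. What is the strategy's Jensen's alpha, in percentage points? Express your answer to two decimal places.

β = Cov / Var = 0.0128 / 0.0369 = 0.3469
E[R] = Rf + β(Rm − Rf) = 2.3% + 0.3469 × (17.9% − 2.3%) = 7.7116%
α = Rp − E[R] = 9.9% − 7.7116% = 2.1884

2.19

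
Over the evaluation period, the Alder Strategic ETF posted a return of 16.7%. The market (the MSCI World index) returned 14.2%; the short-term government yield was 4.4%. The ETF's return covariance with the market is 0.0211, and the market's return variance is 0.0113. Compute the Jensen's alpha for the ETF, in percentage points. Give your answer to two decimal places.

-6.00

β = Cov / Var = 0.0211 / 0.0113 = 1.8673
E[R] = Rf + β(Rm − Rf) = 4.4% + 1.8673 × (14.2% − 4.4%) = 22.6995%
α = Rp − E[R] = 16.7% − 22.6995% = -5.9995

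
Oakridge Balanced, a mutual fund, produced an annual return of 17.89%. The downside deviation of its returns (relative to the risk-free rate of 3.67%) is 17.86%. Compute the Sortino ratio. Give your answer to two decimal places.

0.80

Sortino = (Rp − Rf) / σd = (17.89% − 3.67%) / 17.86% = 14.22% / 17.86% = 0.7962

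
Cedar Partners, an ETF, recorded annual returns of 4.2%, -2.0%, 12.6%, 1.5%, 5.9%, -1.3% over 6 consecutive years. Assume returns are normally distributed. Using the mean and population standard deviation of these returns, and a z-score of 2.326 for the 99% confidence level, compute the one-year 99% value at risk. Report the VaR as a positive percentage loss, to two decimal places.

r̄ = (4.2 − 2 + 12.6 + 1.5 + 5.9 − 1.3) / 6 = 3.4833%
Population σ = √[Σ(r − r̄)² / 6] = √[146.3483 / 6] = √24.3914 = 4.9388%
VaR = −(r̄ − z·σ) = −(3.4833 − 2.326 × 4.9388) = −(-8.0043) = 8.0043%

8.00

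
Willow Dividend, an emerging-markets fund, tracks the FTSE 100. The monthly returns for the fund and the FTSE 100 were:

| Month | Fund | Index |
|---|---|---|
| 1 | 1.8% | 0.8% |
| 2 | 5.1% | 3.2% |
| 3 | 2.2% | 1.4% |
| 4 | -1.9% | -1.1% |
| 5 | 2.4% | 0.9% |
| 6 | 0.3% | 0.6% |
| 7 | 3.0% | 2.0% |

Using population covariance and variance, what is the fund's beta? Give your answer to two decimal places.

1.60

r̄p = 1.8429%,  r̄m = 1.1143%
Cov = Σ(rp − r̄p)(rm − r̄m) / 7 = 2.4137
Var(rm) = Σ(rm − r̄m)² / 7 = 1.5041
β = Cov / Var = 2.4137 / 1.5041 = 1.6047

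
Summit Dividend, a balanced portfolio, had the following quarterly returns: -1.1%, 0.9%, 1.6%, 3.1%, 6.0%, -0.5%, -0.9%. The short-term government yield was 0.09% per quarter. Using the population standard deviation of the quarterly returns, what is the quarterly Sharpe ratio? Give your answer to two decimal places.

0.51

Mean return r̄ = 9.10 / 7 = 1.3000%
Population σ = √[Σ(r − r̄)² / 7] = √[39.4200 / 7] = √5.6314 = 2.3731%
Sharpe = (r̄ − rf) / σ = (1.3000 − 0.09) / 2.3731 = 1.2100 / 2.3731 = 0.5099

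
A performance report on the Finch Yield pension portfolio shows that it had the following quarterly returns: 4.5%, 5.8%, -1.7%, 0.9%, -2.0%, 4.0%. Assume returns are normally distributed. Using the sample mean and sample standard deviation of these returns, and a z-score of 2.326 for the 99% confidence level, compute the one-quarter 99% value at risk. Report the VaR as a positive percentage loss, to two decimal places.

r̄ = (4.5 + 5.8 − 1.7 + 0.9 − 2 + 4) / 6 = 11.50 / 6 = 1.9167%
Σ(r − r̄)² = (4.5 − 1.9167)² + (5.8 − 1.9167)² + (-1.7 − 1.9167)² + … = 55.5483
σ = √[55.5483 / 5] = 3.3331%
VaR = −(r̄ − z·σ) = −(1.9167 − 2.326 × 3.3331) = −(-5.8361) = 5.8361%

5.84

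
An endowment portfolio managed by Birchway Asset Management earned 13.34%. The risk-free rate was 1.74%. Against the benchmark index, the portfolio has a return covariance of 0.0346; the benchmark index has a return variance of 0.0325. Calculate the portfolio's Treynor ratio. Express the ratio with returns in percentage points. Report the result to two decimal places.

10.90

β = Cov / Var = 0.0346 / 0.0325 = 1.0646
Treynor = (Rp − Rf) / β = (13.34% − 1.74%) / 1.0646 = 11.60 / 1.0646 = 10.8961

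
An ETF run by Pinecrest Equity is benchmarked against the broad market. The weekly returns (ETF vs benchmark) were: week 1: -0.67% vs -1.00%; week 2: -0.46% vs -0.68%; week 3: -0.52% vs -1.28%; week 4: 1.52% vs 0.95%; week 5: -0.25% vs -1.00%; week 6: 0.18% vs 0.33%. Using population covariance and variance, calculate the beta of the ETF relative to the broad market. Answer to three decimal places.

r̄p = -0.0333%,  r̄m = -0.4467%
Cov = Σ(rp − r̄p)(rm − r̄m) / 6 = 0.5521
Var(rm) = Σ(rm − r̄m)² / 6 = 0.6525
β = Cov / Var = 0.5521 / 0.6525 = 0.8461

0.846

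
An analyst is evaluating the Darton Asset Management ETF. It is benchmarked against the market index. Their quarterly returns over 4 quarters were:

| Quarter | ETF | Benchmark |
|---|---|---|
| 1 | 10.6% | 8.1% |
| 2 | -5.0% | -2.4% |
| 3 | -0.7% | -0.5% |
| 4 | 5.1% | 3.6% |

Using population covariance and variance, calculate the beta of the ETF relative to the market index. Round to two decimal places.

1.45

r̄p = 2.5000%,  r̄m = 2.2000%
Cov = Σ(rp − r̄p)(rm − r̄m) / 4 = 23.6425
Var(rm) = Σ(rm − r̄m)² / 4 = 16.3050
β = Cov / Var = 23.6425 / 16.3050 = 1.4500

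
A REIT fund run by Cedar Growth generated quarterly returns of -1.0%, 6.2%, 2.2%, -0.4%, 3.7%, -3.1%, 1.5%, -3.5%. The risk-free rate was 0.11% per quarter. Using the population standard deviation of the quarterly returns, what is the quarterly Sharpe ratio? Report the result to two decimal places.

0.19

r̄ = (-1 + 6.2 + 2.2 − 0.4 + 3.7 − 3.1 + 1.5 − 3.5) / 8 = 5.60 / 8 = 0.7000%
Σ(r − r̄)² = 78.3200; population σ = √(78.3200/8) = 3.1289%
Sharpe = (r̄ − rf) / σ = (0.7000 − 0.11) / 3.1289 = 0.5900 / 3.1289 = 0.1886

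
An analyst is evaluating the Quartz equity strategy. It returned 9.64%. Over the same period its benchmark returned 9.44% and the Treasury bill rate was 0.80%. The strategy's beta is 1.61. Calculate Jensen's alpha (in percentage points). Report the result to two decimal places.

CAPM expected return = Rf + β(Rm − Rf) = 0.80% + 1.61 × (9.44% − 0.80%) = 0.8 + 1.61 × 8.64 = 14.7104%
Jensen's α = Rp − E[R] = 9.64% − 14.7104% = -5.0704

-5.07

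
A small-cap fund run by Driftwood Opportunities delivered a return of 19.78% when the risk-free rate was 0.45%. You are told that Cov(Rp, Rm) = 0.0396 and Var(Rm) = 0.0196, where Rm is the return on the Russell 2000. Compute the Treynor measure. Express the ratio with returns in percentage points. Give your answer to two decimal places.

β = Cov / Var = 0.0396 / 0.0196 = 2.0204
Treynor = (Rp − Rf) / β = (19.78% − 0.45%) / 2.0204 = 19.33 / 2.0204 = 9.5674

9.57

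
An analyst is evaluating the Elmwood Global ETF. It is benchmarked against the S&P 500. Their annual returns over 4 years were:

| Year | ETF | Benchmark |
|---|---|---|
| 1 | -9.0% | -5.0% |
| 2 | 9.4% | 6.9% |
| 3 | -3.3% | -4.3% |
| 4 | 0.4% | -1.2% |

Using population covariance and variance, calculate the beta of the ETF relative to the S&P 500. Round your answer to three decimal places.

r̄p = -0.6250%,  r̄m = -0.9000%
Cov = Σ(rp − r̄p)(rm − r̄m) / 4 = 30.3300
Var(rm) = Σ(rm − r̄m)² / 4 = 22.3250
β = Cov / Var = 30.3300 / 22.3250 = 1.3586

1.359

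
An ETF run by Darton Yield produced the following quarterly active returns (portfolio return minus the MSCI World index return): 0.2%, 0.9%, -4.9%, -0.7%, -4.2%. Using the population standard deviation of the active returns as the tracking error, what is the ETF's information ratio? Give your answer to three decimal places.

r̄ = (0.2 + 0.9 − 4.9 − 0.7 − 4.2) / 5 = -1.7400%
Σ(r − r̄)² = 27.8520; population σ = √(27.8520/5) = 2.3602%
IR = r̄ / tracking error = -1.7400 / 2.3602 = -0.7372

-0.737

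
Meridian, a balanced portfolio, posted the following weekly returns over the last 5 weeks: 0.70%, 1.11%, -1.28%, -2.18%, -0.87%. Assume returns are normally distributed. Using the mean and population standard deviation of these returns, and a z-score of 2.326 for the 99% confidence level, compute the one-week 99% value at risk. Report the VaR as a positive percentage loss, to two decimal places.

r̄ = (0.7 + 1.11 − 1.28 − 2.18 − 0.87) / 5 = -2.520 / 5 = -0.5040%
Σ(r − r̄)² = (0.7 − (-0.5040))² + (1.11 − (-0.5040))² + … = 7.5997
population σ = √(7.5997 / 5) = √1.5199 = 1.2328%
VaR = −(r̄ − z·σ) = −(-0.5040 − 2.326 × 1.2328) = −(-3.3715) = 3.3715%

3.37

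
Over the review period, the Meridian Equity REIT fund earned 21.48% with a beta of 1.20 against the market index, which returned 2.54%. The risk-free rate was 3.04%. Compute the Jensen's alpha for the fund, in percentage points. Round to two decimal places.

19.04

CAPM expected return = Rf + β(Rm − Rf) = 3.04% + 1.20 × (2.54% − 3.04%) = 3.04 + 1.20 × -0.50 = 2.4400%
Jensen's α = Rp − E[R] = 21.48% − 2.4400% = 19.0400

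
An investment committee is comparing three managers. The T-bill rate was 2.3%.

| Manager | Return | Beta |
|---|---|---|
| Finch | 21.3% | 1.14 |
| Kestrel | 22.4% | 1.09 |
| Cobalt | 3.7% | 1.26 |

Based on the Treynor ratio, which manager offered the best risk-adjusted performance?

Kestrel

Finch: Treynor = (21.3% − 2.3%) / 1.14 = 16.667
Kestrel: Treynor = (22.4% − 2.3%) / 1.09 = 18.440
Cobalt: Treynor = (3.7% − 2.3%) / 1.26 = 1.111
Highest: Kestrel (18.440).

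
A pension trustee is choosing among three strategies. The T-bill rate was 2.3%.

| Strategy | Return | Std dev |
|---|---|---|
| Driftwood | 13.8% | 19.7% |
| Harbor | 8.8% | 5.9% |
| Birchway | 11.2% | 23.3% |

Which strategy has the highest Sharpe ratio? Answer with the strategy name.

Driftwood: Sharpe ratio = (13.8% − 2.3%) / 19.7% = 0.584
Harbor: Sharpe ratio = (8.8% − 2.3%) / 5.9% = 1.102
Birchway: Sharpe ratio = (11.2% − 2.3%) / 23.3% = 0.382
Highest: Harbor (1.102).

Harbor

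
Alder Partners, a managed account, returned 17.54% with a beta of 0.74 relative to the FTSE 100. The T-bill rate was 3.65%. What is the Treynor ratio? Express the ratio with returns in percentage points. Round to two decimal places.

Treynor = (Rp − Rf) / β = (17.54% − 3.65%) / 0.74 = 13.89 / 0.74 = 18.7703

18.77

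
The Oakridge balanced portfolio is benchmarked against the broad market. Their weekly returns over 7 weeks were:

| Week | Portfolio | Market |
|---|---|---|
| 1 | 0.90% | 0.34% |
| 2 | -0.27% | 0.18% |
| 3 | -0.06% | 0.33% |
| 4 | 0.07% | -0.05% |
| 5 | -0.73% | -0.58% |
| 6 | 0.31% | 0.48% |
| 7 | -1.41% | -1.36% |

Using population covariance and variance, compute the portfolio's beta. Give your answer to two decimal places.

r̄p = -0.1700%,  r̄m = -0.0943%
Cov = Σ(rp − r̄p)(rm − r̄m) / 7 = 0.3731
Var(rm) = Σ(rm − r̄m)² / 7 = 0.3734
β = Cov / Var = 0.3731 / 0.3734 = 0.9992

1.00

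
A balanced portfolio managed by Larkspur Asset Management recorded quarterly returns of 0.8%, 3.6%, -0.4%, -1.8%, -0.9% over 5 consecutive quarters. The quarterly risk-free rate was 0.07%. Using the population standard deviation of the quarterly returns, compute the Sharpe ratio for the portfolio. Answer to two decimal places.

0.10

Mean return r̄ = 1.30 / 5 = 0.2600%
Σ(r − r̄)² = (0.8 − 0.2600)² + (3.6 − 0.2600)² + (-0.4 − 0.2600)² + … = 17.4720
population σ = √(17.4720 / 5) = √3.4944 = 1.8693%
Sharpe = (r̄ − rf) / σ = (0.2600 − 0.07) / 1.8693 = 0.1900 / 1.8693 = 0.1016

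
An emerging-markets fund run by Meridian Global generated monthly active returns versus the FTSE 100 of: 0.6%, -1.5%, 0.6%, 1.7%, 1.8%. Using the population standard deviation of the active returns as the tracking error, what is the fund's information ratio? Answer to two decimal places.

r̄ = (0.6 − 1.5 + 0.6 + 1.7 + 1.8) / 5 = 0.6400%
Σ(r − r̄)² = (0.6 − 0.6400)² + (-1.5 − 0.6400)² + (0.6 − 0.6400)² + … = 7.0520
population σ = √(7.0520 / 5) = √1.4104 = 1.1876%
IR = r̄ / tracking error = 0.6400 / 1.1876 = 0.5389

0.54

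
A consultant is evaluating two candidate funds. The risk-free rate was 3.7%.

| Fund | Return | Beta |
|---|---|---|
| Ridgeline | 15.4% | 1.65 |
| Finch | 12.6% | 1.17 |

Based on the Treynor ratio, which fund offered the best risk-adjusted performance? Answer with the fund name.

Ridgeline: Treynor = (15.4% − 3.7%) / 1.65 = 7.091
Finch: Treynor = (12.6% − 3.7%) / 1.17 = 7.607
Highest: Finch (7.607).

Finch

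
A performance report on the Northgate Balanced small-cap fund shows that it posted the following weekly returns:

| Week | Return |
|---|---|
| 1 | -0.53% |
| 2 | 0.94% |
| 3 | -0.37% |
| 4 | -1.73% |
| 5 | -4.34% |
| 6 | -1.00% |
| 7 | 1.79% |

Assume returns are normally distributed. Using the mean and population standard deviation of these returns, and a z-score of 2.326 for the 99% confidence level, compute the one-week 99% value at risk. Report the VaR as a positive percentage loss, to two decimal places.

5.00

μ = (-0.53 + 0.94 − 0.37 − 1.73 − 4.34 − 1 + 1.79) / 7 = -0.7486%
Σ(r − μ)² = 23.4115; population σ = √(23.4115/7) = 1.8288%
VaR = −(μ − z·σ) = −(-0.7486 − 2.326 × 1.8288) = −(-5.0024) = 5.0024%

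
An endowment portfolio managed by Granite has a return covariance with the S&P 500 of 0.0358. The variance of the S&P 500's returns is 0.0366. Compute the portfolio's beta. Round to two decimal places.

β = Cov(Rp, Rm) / Var(Rm) = 0.0358 / 0.0366 = 0.9781

0.98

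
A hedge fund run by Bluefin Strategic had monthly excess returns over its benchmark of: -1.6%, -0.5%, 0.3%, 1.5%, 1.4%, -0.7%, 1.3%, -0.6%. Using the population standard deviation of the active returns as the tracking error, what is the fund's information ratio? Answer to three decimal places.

0.126

r̄ = (-1.6 − 0.5 + 0.3 + 1.5 + 1.4 − 0.7 + 1.3 − 0.6) / 8 = 1.10 / 8 = 0.1375%
Σ(r − r̄)² = 9.4988; population σ = √(9.4988/8) = 1.0897%
IR = r̄ / tracking error = 0.1375 / 1.0897 = 0.1262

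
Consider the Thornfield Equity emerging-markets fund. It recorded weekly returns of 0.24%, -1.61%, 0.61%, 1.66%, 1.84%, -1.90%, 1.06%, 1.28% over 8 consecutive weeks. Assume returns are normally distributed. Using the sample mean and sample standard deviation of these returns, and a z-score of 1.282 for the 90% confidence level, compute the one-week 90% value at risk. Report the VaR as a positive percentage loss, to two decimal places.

μ = (0.24 − 1.61 + 0.61 + 1.66 + 1.84 − 1.9 + 1.06 + 1.28) / 8 = 3.180 / 8 = 0.3975%
Sample σ = √[Σ(r − μ)² / 7] = √[14.2710 / 7] = √2.0387 = 1.4278%
VaR = −(μ − z·σ) = −(0.3975 − 1.282 × 1.4278) = −(-1.4329) = 1.4329%

1.43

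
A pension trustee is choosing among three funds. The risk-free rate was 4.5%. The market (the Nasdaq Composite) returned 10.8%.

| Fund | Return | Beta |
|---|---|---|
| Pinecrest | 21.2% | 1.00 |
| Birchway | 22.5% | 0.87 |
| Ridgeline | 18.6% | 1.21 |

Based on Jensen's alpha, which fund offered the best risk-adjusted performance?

Birchway

Pinecrest: α = 21.2% − [4.5% + 1.00 × (10.8% − 4.5%)] = 10.400
Birchway: α = 22.5% − [4.5% + 0.87 × (10.8% − 4.5%)] = 12.519
Ridgeline: α = 18.6% − [4.5% + 1.21 × (10.8% − 4.5%)] = 6.477
Highest: Birchway (12.519).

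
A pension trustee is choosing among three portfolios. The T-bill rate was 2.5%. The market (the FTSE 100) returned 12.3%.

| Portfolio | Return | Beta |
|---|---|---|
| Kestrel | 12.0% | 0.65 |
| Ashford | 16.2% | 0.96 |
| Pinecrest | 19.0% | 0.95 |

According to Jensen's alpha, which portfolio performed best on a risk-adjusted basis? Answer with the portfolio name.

Kestrel: α = 12.0% − [2.5% + 0.65 × (12.3% − 2.5%)] = 3.130
Ashford: α = 16.2% − [2.5% + 0.96 × (12.3% − 2.5%)] = 4.292
Pinecrest: α = 19.0% − [2.5% + 0.95 × (12.3% − 2.5%)] = 7.190
Highest: Pinecrest (7.190).

Pinecrest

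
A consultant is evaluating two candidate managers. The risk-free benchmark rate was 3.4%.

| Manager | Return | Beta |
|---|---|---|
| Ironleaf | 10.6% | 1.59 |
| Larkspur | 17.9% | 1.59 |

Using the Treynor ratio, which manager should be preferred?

Ironleaf: Treynor = (10.6% − 3.4%) / 1.59 = 4.528
Larkspur: Treynor = (17.9% − 3.4%) / 1.59 = 9.119
Highest: Larkspur (9.119).

Larkspur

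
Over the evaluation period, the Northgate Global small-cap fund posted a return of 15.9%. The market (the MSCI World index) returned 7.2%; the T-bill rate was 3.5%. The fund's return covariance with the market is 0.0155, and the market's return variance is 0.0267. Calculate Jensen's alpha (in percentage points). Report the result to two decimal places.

10.25

β = Cov / Var = 0.0155 / 0.0267 = 0.5805
E[R] = Rf + β(Rm − Rf) = 3.5% + 0.5805 × (7.2% − 3.5%) = 5.6479%
α = Rp − E[R] = 15.9% − 5.6479% = 10.2521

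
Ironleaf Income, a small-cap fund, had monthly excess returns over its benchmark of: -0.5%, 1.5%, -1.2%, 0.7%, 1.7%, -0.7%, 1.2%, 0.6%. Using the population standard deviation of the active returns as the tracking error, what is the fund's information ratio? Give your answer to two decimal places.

μ = (-0.5 + 1.5 − 1.2 + 0.7 + 1.7 − 0.7 + 1.2 + 0.6) / 8 = 3.30 / 8 = 0.4125%
Population σ = √[Σ(r − μ)² / 8] = √[8.2488 / 8] = √1.0311 = 1.0154%
IR = μ / tracking error = 0.4125 / 1.0154 = 0.4062

0.41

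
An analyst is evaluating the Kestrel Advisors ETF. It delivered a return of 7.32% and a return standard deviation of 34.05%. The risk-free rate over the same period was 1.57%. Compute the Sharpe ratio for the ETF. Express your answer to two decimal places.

Sharpe = (Rp − Rf) / σp = (7.32% − 1.57%) / 34.05% = 5.75% / 34.05% = 0.1689

0.17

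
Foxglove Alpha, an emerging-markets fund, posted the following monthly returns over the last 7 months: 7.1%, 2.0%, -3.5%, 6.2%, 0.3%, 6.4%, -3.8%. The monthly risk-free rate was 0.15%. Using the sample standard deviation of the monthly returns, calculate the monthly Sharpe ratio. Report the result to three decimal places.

Mean return r̄ = 14.70 / 7 = 2.1000%
Sample σ = √[Σ(r − r̄)² / 6] = √[129.7200 / 6] = √21.6200 = 4.6497%
Sharpe = (r̄ − rf) / σ = (2.1000 − 0.15) / 4.6497 = 1.9500 / 4.6497 = 0.4194

0.419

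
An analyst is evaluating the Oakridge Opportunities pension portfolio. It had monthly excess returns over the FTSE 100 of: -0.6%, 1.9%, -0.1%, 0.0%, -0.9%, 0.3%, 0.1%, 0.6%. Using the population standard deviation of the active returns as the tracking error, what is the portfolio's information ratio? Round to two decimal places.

0.20

r̄ = (-0.6 + 1.9 − 0.1 + 0 − 0.9 + 0.3 + 0.1 + 0.6) / 8 = 0.1625%
Σ(r − r̄)² = (-0.6 − 0.1625)² + (1.9 − 0.1625)² + … = 5.0388
population σ = √(5.0388 / 8) = √0.6299 = 0.7937%
IR = r̄ / tracking error = 0.1625 / 0.7937 = 0.2047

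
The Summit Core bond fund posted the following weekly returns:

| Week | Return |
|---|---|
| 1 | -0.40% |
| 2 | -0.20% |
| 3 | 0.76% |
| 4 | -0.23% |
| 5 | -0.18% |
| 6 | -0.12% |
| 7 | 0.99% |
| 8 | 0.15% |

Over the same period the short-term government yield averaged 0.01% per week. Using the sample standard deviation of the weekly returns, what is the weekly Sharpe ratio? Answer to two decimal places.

Mean return r̄ = 0.770 / 8 = 0.0963%
Sample std dev = √[1.8058 / 7] = 0.5079%
Sharpe = (r̄ − rf) / σ = (0.0963 − 0.01) / 0.5079 = 0.0863 / 0.5079 = 0.1699

0.17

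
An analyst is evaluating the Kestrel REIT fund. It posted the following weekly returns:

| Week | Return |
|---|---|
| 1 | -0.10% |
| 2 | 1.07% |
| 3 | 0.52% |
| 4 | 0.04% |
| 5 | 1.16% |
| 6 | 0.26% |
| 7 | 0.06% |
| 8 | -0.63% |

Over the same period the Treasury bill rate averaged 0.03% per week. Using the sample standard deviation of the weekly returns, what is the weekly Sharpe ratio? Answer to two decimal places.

r̄ = (-0.1 + 1.07 + 0.52 + 0.04 + 1.16 + 0.26 + 0.06 − 0.63) / 8 = 2.380 / 8 = 0.2975%
Σ(r − r̄)² = 2.5326; sample σ = √(2.5326/7) = 0.6015%
Sharpe = (r̄ − rf) / σ = (0.2975 − 0.03) / 0.6015 = 0.2675 / 0.6015 = 0.4447

0.44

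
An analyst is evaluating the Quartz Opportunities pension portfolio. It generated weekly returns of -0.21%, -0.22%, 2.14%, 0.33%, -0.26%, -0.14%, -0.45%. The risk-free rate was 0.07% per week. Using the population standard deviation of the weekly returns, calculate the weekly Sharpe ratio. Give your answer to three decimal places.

0.120

r̄ = (-0.21 − 0.22 + 2.14 + 0.33 − 0.26 − 0.14 − 0.45) / 7 = 0.1700%
Σ(r − r̄)² = (-0.21 − 0.1700)² + (-0.22 − 0.1700)² + … = 4.8684
population σ = √(4.8684 / 7) = √0.6955 = 0.8340%
Sharpe = (r̄ − rf) / σ = (0.1700 − 0.07) / 0.8340 = 0.1000 / 0.8340 = 0.1199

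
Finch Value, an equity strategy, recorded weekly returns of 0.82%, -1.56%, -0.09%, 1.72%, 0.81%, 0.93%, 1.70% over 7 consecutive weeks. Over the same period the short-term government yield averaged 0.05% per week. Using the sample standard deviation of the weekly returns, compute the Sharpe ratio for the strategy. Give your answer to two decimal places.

0.50

r̄ = (0.82 − 1.56 − 0.09 + 1.72 + 0.81 + 0.93 + 1.7) / 7 = 0.6186%
Σ(r − r̄)² = 7.8051; sample σ = √(7.8051/6) = 1.1405%
Sharpe = (r̄ − rf) / σ = (0.6186 − 0.05) / 1.1405 = 0.5686 / 1.1405 = 0.4986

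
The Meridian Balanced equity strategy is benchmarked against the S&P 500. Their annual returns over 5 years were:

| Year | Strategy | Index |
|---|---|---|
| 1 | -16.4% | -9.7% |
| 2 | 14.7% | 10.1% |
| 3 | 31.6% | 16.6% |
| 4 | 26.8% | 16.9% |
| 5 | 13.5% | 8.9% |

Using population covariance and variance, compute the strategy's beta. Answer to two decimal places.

1.71

r̄p = 14.0400%,  r̄m = 8.5600%
Cov = Σ(rp − r̄p)(rm − r̄m) / 5 = 160.8536
Var(rm) = Σ(rm − r̄m)² / 5 = 94.0224
β = Cov / Var = 160.8536 / 94.0224 = 1.7108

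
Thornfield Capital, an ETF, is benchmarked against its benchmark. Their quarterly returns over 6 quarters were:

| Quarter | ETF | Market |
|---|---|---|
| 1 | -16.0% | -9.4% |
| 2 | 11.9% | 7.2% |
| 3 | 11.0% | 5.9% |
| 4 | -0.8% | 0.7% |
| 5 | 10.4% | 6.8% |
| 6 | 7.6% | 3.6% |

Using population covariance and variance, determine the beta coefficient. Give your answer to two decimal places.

1.71

r̄p = 4.0167%,  r̄m = 2.4667%
Cov = Σ(rp − r̄p)(rm − r̄m) / 6 = 56.5089
Var(rm) = Σ(rm − r̄m)² / 6 = 33.0322
β = Cov / Var = 56.5089 / 33.0322 = 1.7107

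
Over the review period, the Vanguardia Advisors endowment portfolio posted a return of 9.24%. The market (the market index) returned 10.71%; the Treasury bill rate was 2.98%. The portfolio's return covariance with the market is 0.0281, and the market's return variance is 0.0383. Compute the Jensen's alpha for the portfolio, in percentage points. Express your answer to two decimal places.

β = Cov / Var = 0.0281 / 0.0383 = 0.7337
E[R] = Rf + β(Rm − Rf) = 2.98% + 0.7337 × (10.71% − 2.98%) = 8.6515%
α = Rp − E[R] = 9.24% − 8.6515% = 0.5885

0.59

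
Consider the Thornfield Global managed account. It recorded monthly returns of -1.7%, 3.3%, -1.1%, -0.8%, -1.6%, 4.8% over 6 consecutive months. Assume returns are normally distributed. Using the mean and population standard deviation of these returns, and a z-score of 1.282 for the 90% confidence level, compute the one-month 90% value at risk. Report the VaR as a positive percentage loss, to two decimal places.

r̄ = (-1.7 + 3.3 − 1.1 − 0.8 − 1.6 + 4.8) / 6 = 2.90 / 6 = 0.4833%
Σ(r − r̄)² = (-1.7 − 0.4833)² + (3.3 − 0.4833)² + (-1.1 − 0.4833)² + … = 39.8283
population σ = √(39.8283 / 6) = √6.6381 = 2.5765%
VaR = −(r̄ − z·σ) = −(0.4833 − 1.282 × 2.5765) = −(-2.8198) = 2.8198%

2.82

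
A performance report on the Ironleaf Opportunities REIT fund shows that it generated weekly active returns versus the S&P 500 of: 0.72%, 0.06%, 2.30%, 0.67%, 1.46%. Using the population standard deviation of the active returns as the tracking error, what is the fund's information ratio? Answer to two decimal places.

1.35

μ = (0.72 + 0.06 + 2.3 + 0.67 + 1.46) / 5 = 1.0420%
Σ(r − μ)² = 2.9637; population σ = √(2.9637/5) = 0.7699%
IR = μ / tracking error = 1.0420 / 0.7699 = 1.3534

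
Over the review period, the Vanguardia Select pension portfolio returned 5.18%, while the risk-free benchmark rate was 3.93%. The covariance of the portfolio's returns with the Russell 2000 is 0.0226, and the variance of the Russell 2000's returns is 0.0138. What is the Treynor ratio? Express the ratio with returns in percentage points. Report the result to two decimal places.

β = Cov / Var = 0.0226 / 0.0138 = 1.6377
Treynor = (Rp − Rf) / β = (5.18% − 3.93%) / 1.6377 = 1.25 / 1.6377 = 0.7633

0.76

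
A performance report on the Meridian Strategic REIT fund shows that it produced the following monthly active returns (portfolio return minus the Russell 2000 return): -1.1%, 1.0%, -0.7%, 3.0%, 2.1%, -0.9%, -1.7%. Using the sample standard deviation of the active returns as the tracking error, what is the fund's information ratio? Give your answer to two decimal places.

0.14

μ = (-1.1 + 1 − 0.7 + 3 + 2.1 − 0.9 − 1.7) / 7 = 1.70 / 7 = 0.2429%
Σ(r − μ)² = (-1.1 − 0.2429)² + (1 − 0.2429)² + … = 19.3971
sample σ = √(19.3971 / 6) = √3.2329 = 1.7980%
IR = μ / tracking error = 0.2429 / 1.7980 = 0.1351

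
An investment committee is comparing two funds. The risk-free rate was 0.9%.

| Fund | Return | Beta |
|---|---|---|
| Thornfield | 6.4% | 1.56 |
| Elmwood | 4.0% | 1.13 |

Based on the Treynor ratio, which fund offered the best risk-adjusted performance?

Thornfield: Treynor = (6.4% − 0.9%) / 1.56 = 3.526
Elmwood: Treynor = (4.0% − 0.9%) / 1.13 = 2.743
Highest: Thornfield (3.526).

Thornfield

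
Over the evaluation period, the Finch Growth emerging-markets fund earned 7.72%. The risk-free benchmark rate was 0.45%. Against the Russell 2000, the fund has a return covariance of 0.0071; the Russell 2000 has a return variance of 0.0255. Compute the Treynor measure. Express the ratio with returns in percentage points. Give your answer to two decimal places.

26.11

β = Cov / Var = 0.0071 / 0.0255 = 0.2784
Treynor = (Rp − Rf) / β = (7.72% − 0.45%) / 0.2784 = 7.27 / 0.2784 = 26.1135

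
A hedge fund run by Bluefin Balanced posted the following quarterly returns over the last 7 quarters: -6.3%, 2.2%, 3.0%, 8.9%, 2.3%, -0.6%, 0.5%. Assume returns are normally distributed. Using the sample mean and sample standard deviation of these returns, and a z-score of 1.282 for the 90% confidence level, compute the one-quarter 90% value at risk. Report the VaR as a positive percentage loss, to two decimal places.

r̄ = (-6.3 + 2.2 + 3 + 8.9 + 2.3 − 0.6 + 0.5) / 7 = 1.4286%
Σ(r − r̄)² = 124.3543; sample σ = √(124.3543/6) = 4.5526%
VaR = −(r̄ − z·σ) = −(1.4286 − 1.282 × 4.5526) = −(-4.4078) = 4.4078%

4.41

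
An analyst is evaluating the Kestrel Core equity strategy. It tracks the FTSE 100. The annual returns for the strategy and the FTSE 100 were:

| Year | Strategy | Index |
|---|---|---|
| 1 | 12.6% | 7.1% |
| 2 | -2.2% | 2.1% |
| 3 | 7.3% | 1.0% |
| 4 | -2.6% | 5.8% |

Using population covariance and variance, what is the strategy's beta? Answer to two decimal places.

0.65

r̄p = 3.7750%,  r̄m = 4.0000%
Cov = Σ(rp − r̄p)(rm − r̄m) / 4 = 4.1650
Var(rm) = Σ(rm − r̄m)² / 4 = 6.3650
β = Cov / Var = 4.1650 / 6.3650 = 0.6544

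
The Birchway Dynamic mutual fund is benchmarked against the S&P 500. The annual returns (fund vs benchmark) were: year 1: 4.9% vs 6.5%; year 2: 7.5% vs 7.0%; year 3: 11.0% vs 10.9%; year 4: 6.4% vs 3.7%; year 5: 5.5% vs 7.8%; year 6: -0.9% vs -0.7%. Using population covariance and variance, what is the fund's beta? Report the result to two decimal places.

r̄p = 5.7333%,  r̄m = 5.8667%
Cov = Σ(rp − r̄p)(rm − r̄m) / 6 = 11.6078
Var(rm) = Σ(rm − r̄m)² / 6 = 13.0956
β = Cov / Var = 11.6078 / 13.0956 = 0.8864

0.89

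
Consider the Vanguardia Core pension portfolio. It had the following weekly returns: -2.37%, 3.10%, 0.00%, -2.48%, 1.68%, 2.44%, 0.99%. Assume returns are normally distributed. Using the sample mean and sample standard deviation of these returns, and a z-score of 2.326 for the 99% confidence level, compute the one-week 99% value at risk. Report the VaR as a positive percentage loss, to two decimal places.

4.68

Mean return r̄ = 3.360 / 7 = 0.4800%
Σ(r − r̄)² = (-2.37 − 0.4800)² + (3.1 − 0.4800)² + … = 29.5206
σ = √[29.5206 / 6] = 2.2181%
VaR = −(r̄ − z·σ) = −(0.4800 − 2.326 × 2.2181) = −(-4.6793) = 4.6793%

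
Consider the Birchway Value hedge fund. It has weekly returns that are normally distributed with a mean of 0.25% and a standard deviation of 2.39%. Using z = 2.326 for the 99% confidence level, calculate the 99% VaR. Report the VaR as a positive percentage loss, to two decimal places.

5.31

VaR (as % loss) = −(μ − z·σ) = −(0.25% − 2.326 × 2.39%) = −(-5.30914%) = 5.30914%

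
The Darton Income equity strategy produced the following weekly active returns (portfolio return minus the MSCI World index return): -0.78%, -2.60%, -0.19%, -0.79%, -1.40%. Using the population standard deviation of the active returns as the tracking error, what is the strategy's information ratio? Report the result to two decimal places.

-1.41

r̄ = (-0.78 − 2.6 − 0.19 − 0.79 − 1.4) / 5 = -1.1520%
Σ(r − r̄)² = (-0.78 − (-1.1520))² + (-2.6 − (-1.1520))² + … = 3.3531
σ = √[3.3531 / 5] = 0.8189%
IR = r̄ / tracking error = -1.1520 / 0.8189 = -1.4068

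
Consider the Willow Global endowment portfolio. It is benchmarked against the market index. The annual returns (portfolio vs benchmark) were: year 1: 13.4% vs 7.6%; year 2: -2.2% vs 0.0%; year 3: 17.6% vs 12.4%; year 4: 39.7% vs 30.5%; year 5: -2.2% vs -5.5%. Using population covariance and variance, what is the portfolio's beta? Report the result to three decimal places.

r̄p = 13.2600%,  r̄m = 9.0000%
Cov = Σ(rp − r̄p)(rm − r̄m) / 5 = 189.2660
Var(rm) = Σ(rm − r̄m)² / 5 = 153.4040
β = Cov / Var = 189.2660 / 153.4040 = 1.2338

1.234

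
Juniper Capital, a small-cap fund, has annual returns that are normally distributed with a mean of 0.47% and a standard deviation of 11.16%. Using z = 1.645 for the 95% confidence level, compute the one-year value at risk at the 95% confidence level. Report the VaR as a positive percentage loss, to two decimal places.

17.89

VaR (as % loss) = −(μ − z·σ) = −(0.47% − 1.645 × 11.16%) = −(-17.8882%) = 17.8882%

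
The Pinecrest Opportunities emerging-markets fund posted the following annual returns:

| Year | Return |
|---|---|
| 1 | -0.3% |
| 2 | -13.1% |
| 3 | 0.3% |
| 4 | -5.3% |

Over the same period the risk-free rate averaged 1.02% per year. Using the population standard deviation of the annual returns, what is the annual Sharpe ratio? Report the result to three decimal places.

-1.047

Mean return μ = -18.40 / 4 = -4.6000%
Σ(r − μ)² = (-0.3 − (-4.6000))² + (-13.1 − (-4.6000))² + (0.3 − (-4.6000))² + … = 115.2400
population σ = √(115.2400 / 4) = √28.8100 = 5.3675%
Sharpe = (μ − rf) / σ = (-4.6000 − 1.02) / 5.3675 = -5.6200 / 5.3675 = -1.0470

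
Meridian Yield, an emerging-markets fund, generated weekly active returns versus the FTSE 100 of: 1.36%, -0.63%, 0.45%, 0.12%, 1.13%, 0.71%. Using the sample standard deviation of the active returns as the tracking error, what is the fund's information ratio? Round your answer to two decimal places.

r̄ = (1.36 − 0.63 + 0.45 + 0.12 + 1.13 + 0.71) / 6 = 3.140 / 6 = 0.5233%
Sample std dev = √[2.6011 / 5] = 0.7213%
IR = r̄ / tracking error = 0.5233 / 0.7213 = 0.7255

0.73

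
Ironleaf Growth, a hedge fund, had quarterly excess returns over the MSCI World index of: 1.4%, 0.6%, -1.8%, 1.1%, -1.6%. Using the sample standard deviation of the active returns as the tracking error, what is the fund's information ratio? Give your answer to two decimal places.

-0.04

μ = (1.4 + 0.6 − 1.8 + 1.1 − 1.6) / 5 = -0.0600%
Sample std dev = √[9.3120 / 4] = 1.5258%
IR = μ / tracking error = -0.0600 / 1.5258 = -0.0393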